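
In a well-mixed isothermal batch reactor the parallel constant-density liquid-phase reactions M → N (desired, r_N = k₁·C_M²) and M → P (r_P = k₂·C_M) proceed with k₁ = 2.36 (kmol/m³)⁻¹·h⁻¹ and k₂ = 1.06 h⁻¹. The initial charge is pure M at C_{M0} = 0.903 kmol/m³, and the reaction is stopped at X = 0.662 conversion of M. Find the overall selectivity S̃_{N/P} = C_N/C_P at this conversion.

1.28

C_M = C_{M0}(1−X) = 0.3052 kmol/m³.
Along a PFR/batch, dC_P/dC_M = −r_P/(r_N+r_P) = −k₂/(k₂+k₁·C_M).
Integrating from C_{M0} to C_M: C_P = (1.06/2.36)·ln[(1.06+2.36·0.903)/(1.06+2.36·0.305)] = 0.4492·ln(3.191/1.780) = 0.2621 kmol/m³.
Then C_N = (C_{M0}−C_M) − C_P = 0.5978 − 0.2621 = 0.3357 kmol/m³.
S̃_{N/P} = C_N/C_P = 0.3357/0.2621 = 1.28.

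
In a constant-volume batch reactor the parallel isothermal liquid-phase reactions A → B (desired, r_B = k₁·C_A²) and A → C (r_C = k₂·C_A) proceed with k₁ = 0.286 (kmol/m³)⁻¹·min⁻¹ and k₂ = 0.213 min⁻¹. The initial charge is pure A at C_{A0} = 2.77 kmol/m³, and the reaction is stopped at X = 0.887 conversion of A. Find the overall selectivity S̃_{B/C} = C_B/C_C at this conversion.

1.75

C_A = C_{A0}(1−X) = 0.3130 kmol/m³.
Along a PFR/batch, dC_C/dC_A = −r_C/(r_B+r_C) = −k₂/(k₂+k₁·C_A).
Integrating from C_{A0} to C_A: C_C = (0.213/0.286)·ln[(0.213+0.286·2.77)/(0.213+0.286·0.313)] = 0.7448·ln(1.005/0.3025) = 0.8943 kmol/m³.
Then C_B = (C_{A0}−C_A) − C_C = 2.457 − 0.8943 = 1.563 kmol/m³.
S̃_{B/C} = C_B/C_C = 1.563/0.8943 = 1.75.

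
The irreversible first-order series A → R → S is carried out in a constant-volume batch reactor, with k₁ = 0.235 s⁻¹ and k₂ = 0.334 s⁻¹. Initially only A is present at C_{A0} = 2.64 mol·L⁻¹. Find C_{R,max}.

0.806 mol·L⁻¹

At the optimum, C_{R,max}/C_{A0} = (k₁/k₂)^[k₂/(k₂−k₁)].
= (0.235/0.334)^(0.334/(0.334−0.235)) = (0.7036)^(3.374) = 0.3054.
C_{R,max} = 0.3054×2.64 = 0.806 mol·L⁻¹.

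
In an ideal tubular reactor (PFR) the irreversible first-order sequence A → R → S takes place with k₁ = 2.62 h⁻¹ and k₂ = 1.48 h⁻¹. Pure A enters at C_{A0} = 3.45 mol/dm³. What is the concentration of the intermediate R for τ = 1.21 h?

0.990 mol/dm³

Solving the coupled first-order balances gives C_R(τ) = [k₁/(k₂−k₁)]·C_{A0}·(e^(−k₁τ) − e^(−k₂τ)).
e^(−k₁τ) = e^(−2.62×1.21) = e^(−3.170) = 0.04200; e^(−k₂τ) = e^(−1.791) = 0.1668.
C_R = 2.62×3.45/(1.48−2.62) × (0.04200−0.1668) = (-7.929)×(-0.1248) = 0.9898 mol/dm³.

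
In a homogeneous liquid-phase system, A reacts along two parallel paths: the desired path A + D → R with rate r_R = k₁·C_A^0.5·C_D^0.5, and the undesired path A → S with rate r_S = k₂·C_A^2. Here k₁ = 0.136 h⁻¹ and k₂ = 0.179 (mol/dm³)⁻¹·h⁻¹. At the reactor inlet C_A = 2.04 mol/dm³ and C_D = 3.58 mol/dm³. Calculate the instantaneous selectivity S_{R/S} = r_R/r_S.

S_{R/S} = r_R/r_S = (k₁·C_A^0.5·C_D^0.5)/(k₂·C_A^2) = (k₁/k₂)·C_A^-1.5·C_D^0.5.
= (0.136×2.040^0.5×3.580^0.5) / (0.179×2.040^2) = 0.3675/0.7449 = 0.493.
The undesired path is higher order in A, so low C_A (CSTR or dilute feed) favours R.

0.493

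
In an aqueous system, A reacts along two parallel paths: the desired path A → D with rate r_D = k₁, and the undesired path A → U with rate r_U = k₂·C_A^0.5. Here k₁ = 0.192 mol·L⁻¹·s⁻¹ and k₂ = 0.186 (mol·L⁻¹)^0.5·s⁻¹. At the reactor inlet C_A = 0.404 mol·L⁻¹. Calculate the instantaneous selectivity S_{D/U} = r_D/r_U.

1.62

S_{D/U} = r_D/r_U = (k₁)/(k₂·C_A^0.5) = (k₁/k₂)·C_A^-0.5.
= (0.192) / (0.186×0.4040^0.5) = 0.1920/0.1182 = 1.62.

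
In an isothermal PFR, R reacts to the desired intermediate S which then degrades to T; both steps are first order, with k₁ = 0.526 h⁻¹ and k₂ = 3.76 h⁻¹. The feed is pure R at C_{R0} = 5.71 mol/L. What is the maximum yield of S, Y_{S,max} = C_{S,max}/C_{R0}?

Evaluating C_S at τ_opt = ln(k₂/k₁)/(k₂−k₁) gives C_{S,max}/C_{R0} = (k₁/k₂)^[k₂/(k₂−k₁)].
= (0.526/3.76)^(3.76/(3.76−0.526)) = (0.1399)^(1.163) = 0.1016.

0.102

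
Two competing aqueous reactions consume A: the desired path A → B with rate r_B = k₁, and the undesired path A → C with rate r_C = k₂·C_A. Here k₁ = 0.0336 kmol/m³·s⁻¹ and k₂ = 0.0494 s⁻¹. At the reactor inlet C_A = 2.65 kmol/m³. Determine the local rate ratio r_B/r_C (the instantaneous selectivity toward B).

0.257

S_{B/C} = r_B/r_C = (k₁)/(k₂·C_A) = (k₁/k₂)·C_A⁻¹.
= (0.0336) / (0.0494×2.650) = 0.03360/0.1309 = 0.257.
The undesired path is higher order in A, so low C_A (CSTR or dilute feed) favours B.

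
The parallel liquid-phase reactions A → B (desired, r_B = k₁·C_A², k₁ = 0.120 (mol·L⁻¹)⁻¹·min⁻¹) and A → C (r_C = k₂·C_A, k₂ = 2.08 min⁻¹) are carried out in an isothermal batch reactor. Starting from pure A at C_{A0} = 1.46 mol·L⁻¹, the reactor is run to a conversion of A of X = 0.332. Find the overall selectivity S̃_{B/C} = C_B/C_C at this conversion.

0.0702

C_A = C_{A0}(1−X) = 0.9753 mol·L⁻¹.
Along a PFR/batch, dC_C/dC_A = −r_C/(r_B+r_C) = −k₂/(k₂+k₁·C_A).
Integrating from C_{A0} to C_A: C_C = (2.08/0.120)·ln[(2.08+0.120·1.46)/(2.08+0.120·0.975)] = 17.33·ln(2.255/2.197) = 0.4529 mol·L⁻¹.
Then C_B = (C_{A0}−C_A) − C_C = 0.4847 − 0.4529 = 0.03179 mol·L⁻¹.
S̃_{B/C} = C_B/C_C = 0.03179/0.4529 = 0.0702.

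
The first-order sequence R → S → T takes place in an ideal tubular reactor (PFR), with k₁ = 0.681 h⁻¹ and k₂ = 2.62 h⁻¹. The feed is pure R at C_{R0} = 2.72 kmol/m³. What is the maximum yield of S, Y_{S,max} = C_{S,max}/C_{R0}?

0.162

Evaluating C_S at τ_opt = ln(k₂/k₁)/(k₂−k₁) gives C_{S,max}/C_{R0} = (k₁/k₂)^[k₂/(k₂−k₁)].
= (0.681/2.62)^(2.62/(2.62−0.681)) = (0.2599)^(1.351) = 0.1619.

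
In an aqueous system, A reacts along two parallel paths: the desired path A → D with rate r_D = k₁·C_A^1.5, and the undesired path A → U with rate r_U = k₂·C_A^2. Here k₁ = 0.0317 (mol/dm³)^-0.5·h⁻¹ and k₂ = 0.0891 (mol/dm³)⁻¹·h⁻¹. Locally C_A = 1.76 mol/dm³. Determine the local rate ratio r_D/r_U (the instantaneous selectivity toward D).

S_{D/U} = r_D/r_U = (k₁·C_A^1.5)/(k₂·C_A^2) = (k₁/k₂)·C_A^-0.5.
= (0.0317×1.760^1.5) / (0.0891×1.760^2) = 0.07402/0.2760 = 0.268.
The undesired path is higher order in A, so low C_A (CSTR or dilute feed) favours D.

0.268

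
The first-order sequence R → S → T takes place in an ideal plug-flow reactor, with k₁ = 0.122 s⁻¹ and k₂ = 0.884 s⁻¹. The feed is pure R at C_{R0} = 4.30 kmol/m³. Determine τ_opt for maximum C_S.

Setting dC_S/dτ = 0 gives τ_opt = ln(k₂/k₁)/(k₂−k₁).
= ln(0.884/0.122)/(0.884−0.122) = ln(7.246)/0.7620 = 1.980/0.7620 = 2.60 s.

2.60 s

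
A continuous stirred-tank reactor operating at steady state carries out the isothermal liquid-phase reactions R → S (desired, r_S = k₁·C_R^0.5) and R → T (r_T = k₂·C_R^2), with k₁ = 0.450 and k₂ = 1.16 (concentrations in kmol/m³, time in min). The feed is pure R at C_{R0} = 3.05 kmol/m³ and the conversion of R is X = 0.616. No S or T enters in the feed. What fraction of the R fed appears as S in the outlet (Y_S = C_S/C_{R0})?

0.144

Exit C_R = C_{R0}(1−X) = 3.05×0.384 = 1.171 kmol/m³.
In a CSTR the entire volume is at exit conditions, so r_S = 0.450×1.171^0.5 = 0.4870 and r_T = 1.16×1.171^2 = 1.591.
Fraction of consumed R going to S: r_S/(r_S+r_T) = 0.2343.
C_S = 0.2343·C_{R0}·X = 0.2343×3.05×0.616 = 0.440 kmol/m³; Y_S = C_S/C_{R0} = 0.144.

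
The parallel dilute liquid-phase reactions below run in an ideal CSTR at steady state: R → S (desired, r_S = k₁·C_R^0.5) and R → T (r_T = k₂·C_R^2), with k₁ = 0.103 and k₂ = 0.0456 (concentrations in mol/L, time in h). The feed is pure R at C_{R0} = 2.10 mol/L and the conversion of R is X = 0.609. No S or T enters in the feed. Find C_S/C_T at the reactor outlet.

Exit C_R = C_{R0}(1−X) = 2.10×0.391 = 0.8211 mol/L.
Rates in a CSTR are evaluated at the outlet concentration: r_S = 0.103×0.8211^0.5 = 0.09333, r_T = 0.0456×0.8211^2 = 0.03074.
Overall selectivity = C_S/C_T = r_Sτ/(r_Tτ) = r_S/r_T = 3.04.

3.04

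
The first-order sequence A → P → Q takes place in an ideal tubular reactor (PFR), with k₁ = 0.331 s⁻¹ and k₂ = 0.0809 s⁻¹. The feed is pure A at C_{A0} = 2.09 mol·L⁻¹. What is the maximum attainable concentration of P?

At the optimum, C_{P,max}/C_{A0} = (k₁/k₂)^[k₂/(k₂−k₁)].
= (0.331/0.0809)^(0.0809/(0.0809−0.331)) = (4.091)^(-0.3235) = 0.6340.
C_{P,max} = 0.6340×2.09 = 1.33 mol·L⁻¹.

1.33 mol·L⁻¹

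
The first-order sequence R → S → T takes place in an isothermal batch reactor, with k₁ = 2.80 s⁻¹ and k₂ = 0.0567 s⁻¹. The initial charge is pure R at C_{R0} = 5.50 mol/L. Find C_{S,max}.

At the optimum, C_{S,max}/C_{R0} = (k₁/k₂)^[k₂/(k₂−k₁)].
= (2.80/0.0567)^(0.0567/(0.0567−2.80)) = (49.38)^(-0.02067) = 0.9226.
C_{S,max} = 0.9226×5.50 = 5.07 mol/L.

5.07 mol/L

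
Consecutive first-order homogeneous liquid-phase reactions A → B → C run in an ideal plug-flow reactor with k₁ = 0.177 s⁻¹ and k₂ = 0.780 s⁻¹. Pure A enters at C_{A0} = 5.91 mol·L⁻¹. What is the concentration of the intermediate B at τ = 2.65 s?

For first-order series with pure A initially, C_B(τ) = k₁C_{A0}/(k₂−k₁)·(e^(−k₁τ) − e^(−k₂τ)).
e^(−k₁τ) = e^(−0.177×2.65) = e^(−0.4690) = 0.6256; e^(−k₂τ) = e^(−2.067) = 0.1266.
C_B = 0.177×5.91/(0.780−0.177) × (0.6256−0.1266) = 1.735×0.4990 = 0.8657 mol·L⁻¹.

0.866 mol·L⁻¹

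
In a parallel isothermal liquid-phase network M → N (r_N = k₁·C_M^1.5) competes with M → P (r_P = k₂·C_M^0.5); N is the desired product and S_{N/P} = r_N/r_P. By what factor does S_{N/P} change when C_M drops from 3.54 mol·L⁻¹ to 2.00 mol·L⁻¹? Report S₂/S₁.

0.565

S_{N/P} = (k₁/k₂)·C_M, so S₂/S₁ = (C_{M,2}/C_{M,1}).
= 2.00/3.54 = 0.565.
Selectivity toward N falls as C_M falls — high-concentration operation is favoured.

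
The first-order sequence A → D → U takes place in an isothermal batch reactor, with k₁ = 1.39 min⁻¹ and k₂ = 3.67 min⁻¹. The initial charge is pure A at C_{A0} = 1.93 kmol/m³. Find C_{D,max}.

0.404 kmol/m³

For a first-order series the maximum intermediate yield is C_{D,max}/C_{A0} = (k₁/k₂)^[k₂/(k₂−k₁)].
= (1.39/3.67)^(3.67/(3.67−1.39)) = (0.3787)^(1.610) = 0.2096.
C_{D,max} = 0.2096×1.93 = 0.404 kmol/m³.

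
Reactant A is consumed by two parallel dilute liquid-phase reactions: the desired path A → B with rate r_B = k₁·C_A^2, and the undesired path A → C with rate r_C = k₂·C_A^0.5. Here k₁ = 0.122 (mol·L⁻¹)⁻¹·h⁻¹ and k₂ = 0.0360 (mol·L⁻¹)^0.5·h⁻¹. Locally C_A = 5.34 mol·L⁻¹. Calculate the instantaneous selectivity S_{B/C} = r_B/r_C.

41.8

S_{B/C} = r_B/r_C = (k₁·C_A^2)/(k₂·C_A^0.5) = (k₁/k₂)·C_A^1.5.
= (0.122×5.340^2) / (0.0360×5.340^0.5) = 3.479/0.08319 = 41.8.
Since the desired path is higher order in A, keeping C_A high (PFR or concentrated feed) favours B.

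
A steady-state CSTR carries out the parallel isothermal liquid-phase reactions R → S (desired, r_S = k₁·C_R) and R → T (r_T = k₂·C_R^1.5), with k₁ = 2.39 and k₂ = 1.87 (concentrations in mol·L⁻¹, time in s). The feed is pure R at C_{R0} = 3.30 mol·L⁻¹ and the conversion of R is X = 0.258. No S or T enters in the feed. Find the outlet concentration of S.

Exit C_R = C_{R0}(1−X) = 3.30×0.742 = 2.449 mol·L⁻¹.
In a CSTR the entire volume is at exit conditions, so r_S = 2.39×2.449 = 5.852 and r_T = 1.87×2.449^1.5 = 7.165.
Fraction of consumed R going to S: r_S/(r_S+r_T) = 0.4496.
C_S = 0.4496·C_{R0}·X = 0.4496×3.30×0.258 = 0.383 mol·L⁻¹.

0.383 mol·L⁻¹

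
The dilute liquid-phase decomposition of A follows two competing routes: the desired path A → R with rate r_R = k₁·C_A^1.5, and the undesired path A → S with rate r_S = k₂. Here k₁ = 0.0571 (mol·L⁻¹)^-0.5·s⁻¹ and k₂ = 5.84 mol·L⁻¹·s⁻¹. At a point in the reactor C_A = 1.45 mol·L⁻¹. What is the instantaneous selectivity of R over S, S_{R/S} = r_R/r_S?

0.0171

S_{R/S} = r_R/r_S = (k₁·C_A^1.5)/(k₂) = (k₁/k₂)·C_A^1.5.
= (0.0571×1.450^1.5) / (5.84) = 0.09970/5.840 = 0.0171.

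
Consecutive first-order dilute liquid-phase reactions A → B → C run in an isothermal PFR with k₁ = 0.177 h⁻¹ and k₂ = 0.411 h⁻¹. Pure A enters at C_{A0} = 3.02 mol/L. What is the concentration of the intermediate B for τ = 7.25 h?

0.517 mol/L

The intermediate concentration in a first-order A→B→C sequence is C_B = k₁C_{A0}(e^(−k₁τ) − e^(−k₂τ))/(k₂−k₁).
e^(−k₁τ) = e^(−0.177×7.25) = e^(−1.283) = 0.2771; e^(−k₂τ) = e^(−2.980) = 0.05081.
C_B = 0.177×3.02/(0.411−0.177) × (0.2771−0.05081) = 2.284×0.2263 = 0.5170 mol/L.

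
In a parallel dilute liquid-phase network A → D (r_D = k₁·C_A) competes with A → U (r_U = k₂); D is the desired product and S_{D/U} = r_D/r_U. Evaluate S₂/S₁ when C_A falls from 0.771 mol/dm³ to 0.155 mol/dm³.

S_{D/U} = (k₁/k₂)·C_A, so S₂/S₁ = (C_{A,2}/C_{A,1}).
= 0.155/0.771 = 0.201.

0.201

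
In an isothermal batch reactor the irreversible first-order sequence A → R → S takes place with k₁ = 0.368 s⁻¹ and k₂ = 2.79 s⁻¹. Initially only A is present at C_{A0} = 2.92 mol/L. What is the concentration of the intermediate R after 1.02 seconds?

The intermediate concentration in a first-order A→B→C sequence is C_R = k₁C_{A0}(e^(−k₁t) − e^(−k₂t))/(k₂−k₁).
e^(−k₁t) = e^(−0.368×1.02) = e^(−0.3754) = 0.6870; e^(−k₂t) = e^(−2.846) = 0.05809.
C_R = 0.368×2.92/(2.79−0.368) × (0.6870−0.05809) = 0.4437×0.6290 = 0.2790 mol/L.

0.279 mol/L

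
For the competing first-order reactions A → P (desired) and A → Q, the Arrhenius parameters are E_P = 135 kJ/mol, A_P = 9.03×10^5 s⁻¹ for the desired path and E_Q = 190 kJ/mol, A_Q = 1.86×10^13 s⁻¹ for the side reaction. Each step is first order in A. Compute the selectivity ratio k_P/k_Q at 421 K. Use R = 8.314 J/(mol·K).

0.324

Since both paths have the same order in A, the concentration cancels and S_{P/Q} = k_P/k_Q = (A_P/A_Q)·exp[(E_Q−E_P)/(RT)].
(E_Q−E_P)/(RT) = (190−135)×10³/(8.314×421) = 55000/3500 = 15.71.
k_P/k_Q = (9.03×10^5/1.86×10^13)·exp(15.71) = 4.855×10^-8 × 6.672×10^6 = 0.324.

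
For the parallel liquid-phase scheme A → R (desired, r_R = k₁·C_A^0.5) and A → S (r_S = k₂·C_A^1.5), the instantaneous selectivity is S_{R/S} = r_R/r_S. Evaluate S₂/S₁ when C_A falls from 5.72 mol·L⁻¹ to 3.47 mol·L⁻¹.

1.65

S_{R/S} = (k₁/k₂)·C_A⁻¹, so S₂/S₁ = (C_{A,2}/C_{A,1})⁻¹.
= 5.72/3.47 = 1.65.
Selectivity toward R rises as C_A falls — low-concentration operation is favoured.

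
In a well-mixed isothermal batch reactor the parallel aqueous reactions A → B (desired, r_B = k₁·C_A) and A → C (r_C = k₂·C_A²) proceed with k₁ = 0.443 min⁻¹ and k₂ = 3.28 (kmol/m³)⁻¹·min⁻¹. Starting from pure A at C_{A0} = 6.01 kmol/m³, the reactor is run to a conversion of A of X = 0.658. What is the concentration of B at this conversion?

C_A = C_{A0}(1−X) = 2.055 kmol/m³.
Along a PFR/batch, dC_B/dC_A = −r_B/(r_B+r_C) = −k₁/(k₁+k₂·C_A).
Integrating from C_{A0} to C_A: C_B = (0.443/3.28)·ln[(0.443+3.28·6.01)/(0.443+3.28·2.06)] = 0.1351·ln(20.16/7.185) = 0.1393 kmol/m³.

0.139 kmol/m³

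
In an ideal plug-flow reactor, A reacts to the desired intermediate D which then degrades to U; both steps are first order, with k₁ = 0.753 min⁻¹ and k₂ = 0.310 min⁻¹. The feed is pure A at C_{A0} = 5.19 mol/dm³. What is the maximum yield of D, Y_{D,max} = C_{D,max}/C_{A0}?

0.537

Evaluating C_D at τ_opt = ln(k₂/k₁)/(k₂−k₁) gives C_{D,max}/C_{A0} = (k₁/k₂)^[k₂/(k₂−k₁)].
= (0.753/0.310)^(0.310/(0.310−0.753)) = (2.429)^(-0.6998) = 0.5374.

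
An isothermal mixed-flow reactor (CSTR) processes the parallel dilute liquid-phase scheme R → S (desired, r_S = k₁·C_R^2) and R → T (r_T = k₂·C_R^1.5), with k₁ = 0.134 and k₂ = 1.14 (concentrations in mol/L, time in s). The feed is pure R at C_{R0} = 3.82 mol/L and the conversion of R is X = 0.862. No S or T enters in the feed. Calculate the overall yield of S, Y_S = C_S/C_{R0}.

Exit C_R = C_{R0}(1−X) = 3.82×0.138 = 0.5272 mol/L.
In a CSTR the entire volume is at exit conditions, so r_S = 0.134×0.5272^2 = 0.03724 and r_T = 1.14×0.5272^1.5 = 0.4363.
Fraction of consumed R going to S: r_S/(r_S+r_T) = 0.07863.
C_S = 0.07863·C_{R0}·X = 0.07863×3.82×0.862 = 0.259 mol/L; Y_S = C_S/C_{R0} = 0.0678.

0.0678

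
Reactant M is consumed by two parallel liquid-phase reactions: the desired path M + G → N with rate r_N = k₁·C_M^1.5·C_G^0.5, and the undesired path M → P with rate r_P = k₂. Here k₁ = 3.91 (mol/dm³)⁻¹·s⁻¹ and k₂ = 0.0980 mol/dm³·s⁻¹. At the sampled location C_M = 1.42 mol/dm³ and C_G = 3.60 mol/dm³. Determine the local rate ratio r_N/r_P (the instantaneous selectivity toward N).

S_{N/P} = r_N/r_P = (k₁·C_M^1.5·C_G^0.5)/(k₂) = (k₁/k₂)·C_M^1.5·C_G^0.5.
= (3.91×1.420^1.5×3.600^0.5) / (0.0980) = 12.55/0.09800 = 128.

128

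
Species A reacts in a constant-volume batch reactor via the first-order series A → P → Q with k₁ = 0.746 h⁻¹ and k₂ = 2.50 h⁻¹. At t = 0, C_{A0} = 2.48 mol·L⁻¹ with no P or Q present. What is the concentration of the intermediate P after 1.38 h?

0.343 mol·L⁻¹

For first-order series with pure A initially, C_P(t) = k₁C_{A0}/(k₂−k₁)·(e^(−k₁t) − e^(−k₂t)).
e^(−k₁t) = e^(−0.746×1.38) = e^(−1.029) = 0.3572; e^(−k₂t) = e^(−3.450) = 0.03175.
C_P = 0.746×2.48/(2.50−0.746) × (0.3572−0.03175) = 1.055×0.3254 = 0.3433 mol·L⁻¹.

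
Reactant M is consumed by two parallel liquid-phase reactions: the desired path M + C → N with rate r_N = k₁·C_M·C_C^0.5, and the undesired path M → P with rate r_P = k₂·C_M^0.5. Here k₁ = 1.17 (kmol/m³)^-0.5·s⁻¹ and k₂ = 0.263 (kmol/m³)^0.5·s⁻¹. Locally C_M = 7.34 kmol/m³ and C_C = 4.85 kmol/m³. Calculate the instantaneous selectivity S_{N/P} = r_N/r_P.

26.5

S_{N/P} = r_N/r_P = (k₁·C_M·C_C^0.5)/(k₂·C_M^0.5) = (k₁/k₂)·C_M^0.5·C_C^0.5.
= (1.17×7.340×4.850^0.5) / (0.263×7.340^0.5) = 18.91/0.7125 = 26.5.
Since the desired path is higher order in M, keeping C_M high (PFR or concentrated feed) favours N.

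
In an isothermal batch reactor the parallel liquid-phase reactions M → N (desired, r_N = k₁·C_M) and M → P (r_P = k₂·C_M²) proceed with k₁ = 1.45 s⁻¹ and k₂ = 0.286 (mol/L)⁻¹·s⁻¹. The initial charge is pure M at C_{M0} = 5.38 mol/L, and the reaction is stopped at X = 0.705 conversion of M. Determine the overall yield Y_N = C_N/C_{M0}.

C_M = C_{M0}(1−X) = 1.587 mol/L.
Along a PFR/batch, dC_N/dC_M = −r_N/(r_N+r_P) = −k₁/(k₁+k₂·C_M).
Integrating from C_{M0} to C_M: C_N = (1.45/0.286)·ln[(1.45+0.286·5.38)/(1.45+0.286·1.59)] = 5.070·ln(2.989/1.904) = 2.286 mol/L.
Y_N = C_N/C_{M0} = 2.286/5.38 = 0.425.

0.425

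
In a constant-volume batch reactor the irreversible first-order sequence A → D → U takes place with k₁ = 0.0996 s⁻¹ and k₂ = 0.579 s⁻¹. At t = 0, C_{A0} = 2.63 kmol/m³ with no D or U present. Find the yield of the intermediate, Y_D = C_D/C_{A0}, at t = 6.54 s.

0.104

Solving the coupled first-order balances gives C_D(t) = [k₁/(k₂−k₁)]·C_{A0}·(e^(−k₁t) − e^(−k₂t)).
e^(−k₁t) = e^(−0.0996×6.54) = e^(−0.6514) = 0.5213; e^(−k₂t) = e^(−3.787) = 0.02267.
C_D = 0.0996×2.63/(0.579−0.0996) × (0.5213−0.02267) = 0.5464×0.4987 = 0.2725 kmol/m³.
Y_D = C_D/C_{A0} = 0.2725/2.63 = 0.104.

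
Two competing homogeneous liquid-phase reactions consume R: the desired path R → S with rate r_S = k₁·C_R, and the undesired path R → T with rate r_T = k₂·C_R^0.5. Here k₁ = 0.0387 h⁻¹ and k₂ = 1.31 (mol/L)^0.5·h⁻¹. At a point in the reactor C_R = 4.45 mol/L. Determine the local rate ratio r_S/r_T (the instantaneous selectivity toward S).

S_{S/T} = r_S/r_T = (k₁·C_R)/(k₂·C_R^0.5) = (k₁/k₂)·C_R^0.5.
= (0.0387×4.450) / (1.31×4.450^0.5) = 0.1722/2.763 = 0.0623.
Since the desired path is higher order in R, keeping C_R high (PFR or concentrated feed) favours S.

0.0623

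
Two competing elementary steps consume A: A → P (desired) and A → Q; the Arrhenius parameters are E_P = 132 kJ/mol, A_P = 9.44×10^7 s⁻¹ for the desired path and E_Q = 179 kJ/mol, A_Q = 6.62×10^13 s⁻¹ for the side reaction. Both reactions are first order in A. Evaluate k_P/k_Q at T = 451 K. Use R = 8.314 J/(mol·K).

0.396

With equal orders, S_{P/Q} = k_P/k_Q = (A_P/A_Q)·exp[(E_Q−E_P)/(RT)].
(E_Q−E_P)/(RT) = (179−132)×10³/(8.314×451) = 47000/3750 = 12.53.
k_P/k_Q = (9.44×10^7/6.62×10^13)·exp(12.53) = 1.426×10^-6 × 2.778×10^5 = 0.396.
Since E_P < E_Q, lowering the temperature improves selectivity toward P.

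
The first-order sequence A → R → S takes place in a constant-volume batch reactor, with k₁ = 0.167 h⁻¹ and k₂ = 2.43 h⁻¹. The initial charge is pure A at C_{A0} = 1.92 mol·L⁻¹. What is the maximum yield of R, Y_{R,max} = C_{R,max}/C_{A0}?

At the optimum, C_{R,max}/C_{A0} = (k₁/k₂)^[k₂/(k₂−k₁)].
= (0.167/2.43)^(2.43/(2.43−0.167)) = (0.06872)^(1.074) = 0.05640.

0.0564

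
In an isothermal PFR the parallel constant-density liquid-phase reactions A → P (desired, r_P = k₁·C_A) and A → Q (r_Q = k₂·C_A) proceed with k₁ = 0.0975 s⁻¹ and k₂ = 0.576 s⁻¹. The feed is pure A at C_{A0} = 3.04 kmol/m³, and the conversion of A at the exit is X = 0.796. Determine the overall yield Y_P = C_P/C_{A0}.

0.115

C_A = C_{A0}(1−X) = 0.6202 kmol/m³.
Both paths are first order in A, so the instantaneous fraction to P is constant: dC_P/d(−C_A) = k₁/(k₁+k₂) = 0.1448.
C_P = 0.1448·(C_{A0}−C_A) = 0.1448×2.420 = 0.350 kmol/m³.
Y_P = C_P/C_{A0} = 0.3503/3.04 = 0.115.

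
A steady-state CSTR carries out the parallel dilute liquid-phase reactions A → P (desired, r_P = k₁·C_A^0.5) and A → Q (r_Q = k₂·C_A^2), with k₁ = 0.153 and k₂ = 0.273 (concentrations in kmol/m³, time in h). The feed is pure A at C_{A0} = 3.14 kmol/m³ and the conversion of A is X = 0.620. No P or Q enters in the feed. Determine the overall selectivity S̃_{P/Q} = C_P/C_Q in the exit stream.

0.430

Exit C_A = C_{A0}(1−X) = 3.14×0.380 = 1.193 kmol/m³.
Rates in a CSTR are evaluated at the outlet concentration: r_P = 0.153×1.193^0.5 = 0.1671, r_Q = 0.273×1.193^2 = 0.3887.
Overall selectivity = C_P/C_Q = r_Pτ/(r_Qτ) = r_P/r_Q = 0.430.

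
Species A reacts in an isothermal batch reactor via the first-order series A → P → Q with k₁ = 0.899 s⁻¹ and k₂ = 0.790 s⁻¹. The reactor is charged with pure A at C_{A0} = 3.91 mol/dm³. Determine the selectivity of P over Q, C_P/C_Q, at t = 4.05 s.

0.141

Solving the coupled first-order balances gives C_P(t) = [k₁/(k₂−k₁)]·C_{A0}·(e^(−k₁t) − e^(−k₂t)).
e^(−k₁t) = e^(−0.899×4.05) = e^(−3.641) = 0.02623; e^(−k₂t) = e^(−3.200) = 0.04078.
C_P = 0.899×3.91/(0.790−0.899) × (0.02623−0.04078) = (-32.25)×(-0.01456) = 0.4694 mol/dm³.
C_A = C_{A0}e^(−k₁t) = 0.1025 mol/dm³, so C_Q = C_{A0}−C_A−C_P = 3.338 mol/dm³; C_P/C_Q = 0.141.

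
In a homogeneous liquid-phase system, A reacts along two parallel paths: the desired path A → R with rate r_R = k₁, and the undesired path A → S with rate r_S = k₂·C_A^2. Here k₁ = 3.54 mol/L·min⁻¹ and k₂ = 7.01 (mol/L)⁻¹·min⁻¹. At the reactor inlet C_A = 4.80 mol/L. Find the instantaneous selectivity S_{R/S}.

S_{R/S} = r_R/r_S = (k₁)/(k₂·C_A^2) = (k₁/k₂)·C_A^-2.
= (3.54) / (7.01×4.800^2) = 3.540/161.5 = 0.0219.
The undesired path is higher order in A, so low C_A (CSTR or dilute feed) favours R.

0.0219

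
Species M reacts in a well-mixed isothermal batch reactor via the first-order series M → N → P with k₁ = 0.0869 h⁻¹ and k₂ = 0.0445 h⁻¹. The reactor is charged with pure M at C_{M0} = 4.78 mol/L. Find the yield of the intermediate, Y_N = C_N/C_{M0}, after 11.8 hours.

Solving the coupled first-order balances gives C_N(t) = [k₁/(k₂−k₁)]·C_{M0}·(e^(−k₁t) − e^(−k₂t)).
e^(−k₁t) = e^(−0.0869×11.8) = e^(−1.025) = 0.3586; e^(−k₂t) = e^(−0.5251) = 0.5915.
C_N = 0.0869×4.78/(0.0445−0.0869) × (0.3586−0.5915) = (-9.797)×(-0.2329) = 2.281 mol/L.
Y_N = C_N/C_{M0} = 2.281/4.78 = 0.477.

0.477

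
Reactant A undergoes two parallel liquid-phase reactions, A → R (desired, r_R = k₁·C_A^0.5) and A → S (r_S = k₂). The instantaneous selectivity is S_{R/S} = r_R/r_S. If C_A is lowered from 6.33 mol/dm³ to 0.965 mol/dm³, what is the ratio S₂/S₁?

0.390

S_{R/S} = (k₁/k₂)·C_A^0.5, so S₂/S₁ = (C_{A,2}/C_{A,1})^0.5.
= (0.965/6.33)^0.5 = (0.1524)^0.5 = 0.390.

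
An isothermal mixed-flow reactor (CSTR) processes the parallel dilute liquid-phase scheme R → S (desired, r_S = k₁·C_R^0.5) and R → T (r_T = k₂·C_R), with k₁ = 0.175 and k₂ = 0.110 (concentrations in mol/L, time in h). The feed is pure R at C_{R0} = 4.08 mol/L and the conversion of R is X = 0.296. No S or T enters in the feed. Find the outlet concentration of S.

0.585 mol/L

Exit C_R = C_{R0}(1−X) = 4.08×0.704 = 2.872 mol/L.
A CSTR operates uniformly at the exit composition, giving r_S = 0.2966 and r_T = 0.3160 (each k·C_R^n at C_R = 2.872).
Fraction of consumed R going to S: r_S/(r_S+r_T) = 0.4842.
C_S = 0.4842·C_{R0}·X = 0.4842×4.08×0.296 = 0.585 mol/L.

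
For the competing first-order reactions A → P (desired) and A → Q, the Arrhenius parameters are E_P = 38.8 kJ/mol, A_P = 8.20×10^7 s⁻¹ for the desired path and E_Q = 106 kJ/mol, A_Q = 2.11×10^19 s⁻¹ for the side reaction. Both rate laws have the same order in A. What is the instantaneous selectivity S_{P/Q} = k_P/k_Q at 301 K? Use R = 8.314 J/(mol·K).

Since both paths have the same order in A, the concentration cancels and S_{P/Q} = k_P/k_Q = (A_P/A_Q)·exp[(E_Q−E_P)/(RT)].
(E_Q−E_P)/(RT) = (106−38.8)×10³/(8.314×301) = 67200/2503 = 26.85.
k_P/k_Q = (8.20×10^7/2.11×10^19)·exp(26.85) = 3.886×10^-12 × 4.593×10^11 = 1.79.
Since E_P < E_Q, lowering the temperature improves selectivity toward P.

1.79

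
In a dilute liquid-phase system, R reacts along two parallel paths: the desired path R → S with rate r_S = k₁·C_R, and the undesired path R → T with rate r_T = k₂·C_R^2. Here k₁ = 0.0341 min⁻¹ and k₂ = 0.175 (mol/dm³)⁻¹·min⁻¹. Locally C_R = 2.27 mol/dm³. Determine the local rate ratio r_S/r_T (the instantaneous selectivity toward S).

0.0858

S_{S/T} = r_S/r_T = (k₁·C_R)/(k₂·C_R^2) = (k₁/k₂)·C_R⁻¹.
= (0.0341×2.270) / (0.175×2.270^2) = 0.07741/0.9018 = 0.0858.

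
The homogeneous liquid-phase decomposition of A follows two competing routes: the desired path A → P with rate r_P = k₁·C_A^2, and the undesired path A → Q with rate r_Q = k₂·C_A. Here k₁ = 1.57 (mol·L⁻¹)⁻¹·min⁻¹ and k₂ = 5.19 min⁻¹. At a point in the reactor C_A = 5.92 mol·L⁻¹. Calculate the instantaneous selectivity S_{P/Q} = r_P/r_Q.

1.79

S_{P/Q} = r_P/r_Q = (k₁·C_A^2)/(k₂·C_A) = (k₁/k₂)·C_A.
= (1.57×5.920^2) / (5.19×5.920) = 55.02/30.72 = 1.79.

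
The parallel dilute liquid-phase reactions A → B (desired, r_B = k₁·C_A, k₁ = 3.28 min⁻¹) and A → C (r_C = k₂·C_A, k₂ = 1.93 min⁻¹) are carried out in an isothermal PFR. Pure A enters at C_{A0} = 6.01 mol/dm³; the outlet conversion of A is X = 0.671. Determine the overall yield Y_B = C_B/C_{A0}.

0.422

C_A = C_{A0}(1−X) = 1.977 mol/dm³.
Both paths are first order in A, so the instantaneous fraction to B is constant: dC_B/d(−C_A) = k₁/(k₁+k₂) = 0.6296.
C_B = 0.6296·(C_{A0}−C_A) = 0.6296×4.033 = 2.54 mol/dm³.
Y_B = C_B/C_{A0} = 2.539/6.01 = 0.422.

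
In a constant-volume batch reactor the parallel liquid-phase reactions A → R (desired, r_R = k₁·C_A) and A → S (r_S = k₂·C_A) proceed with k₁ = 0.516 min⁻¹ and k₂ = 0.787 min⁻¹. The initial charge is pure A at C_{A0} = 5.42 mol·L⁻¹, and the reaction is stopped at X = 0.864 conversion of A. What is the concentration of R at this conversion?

1.85 mol·L⁻¹

C_A = C_{A0}(1−X) = 0.7371 mol·L⁻¹.
Both paths are first order in A, so the instantaneous fraction to R is constant: dC_R/d(−C_A) = k₁/(k₁+k₂) = 0.3960.
C_R = 0.3960·(C_{A0}−C_A) = 0.3960×4.683 = 1.85 mol·L⁻¹.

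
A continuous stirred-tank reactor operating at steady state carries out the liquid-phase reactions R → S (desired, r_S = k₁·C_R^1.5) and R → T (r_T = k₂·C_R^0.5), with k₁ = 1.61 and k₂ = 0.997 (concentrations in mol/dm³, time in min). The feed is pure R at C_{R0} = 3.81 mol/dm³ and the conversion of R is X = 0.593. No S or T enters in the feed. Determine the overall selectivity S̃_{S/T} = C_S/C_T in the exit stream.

2.50

Exit C_R = C_{R0}(1−X) = 3.81×0.407 = 1.551 mol/dm³.
A CSTR operates uniformly at the exit composition, giving r_S = 3.109 and r_T = 1.242 (each k·C_R^n at C_R = 1.551).
Overall selectivity = C_S/C_T = r_Sτ/(r_Tτ) = r_S/r_T = 2.50.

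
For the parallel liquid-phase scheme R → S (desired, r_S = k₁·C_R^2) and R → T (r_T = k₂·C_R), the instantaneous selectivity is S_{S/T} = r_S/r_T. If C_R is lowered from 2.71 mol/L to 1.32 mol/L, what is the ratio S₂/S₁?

0.487

S_{S/T} = (k₁/k₂)·C_R, so S₂/S₁ = (C_{R,2}/C_{R,1}).
= 1.32/2.71 = 0.487.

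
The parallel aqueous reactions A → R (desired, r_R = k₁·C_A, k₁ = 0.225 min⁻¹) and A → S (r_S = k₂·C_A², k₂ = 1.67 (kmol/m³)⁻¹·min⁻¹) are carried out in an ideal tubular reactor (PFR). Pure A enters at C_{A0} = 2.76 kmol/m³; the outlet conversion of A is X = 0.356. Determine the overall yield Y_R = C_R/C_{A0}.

C_A = C_{A0}(1−X) = 1.777 kmol/m³.
Along a PFR/batch, dC_R/dC_A = −r_R/(r_R+r_S) = −k₁/(k₁+k₂·C_A).
Integrating from C_{A0} to C_A: C_R = (0.225/1.67)·ln[(0.225+1.67·2.76)/(0.225+1.67·1.78)] = 0.1347·ln(4.834/3.193) = 0.05587 kmol/m³.
Y_R = C_R/C_{A0} = 0.05587/2.76 = 0.0202.

0.0202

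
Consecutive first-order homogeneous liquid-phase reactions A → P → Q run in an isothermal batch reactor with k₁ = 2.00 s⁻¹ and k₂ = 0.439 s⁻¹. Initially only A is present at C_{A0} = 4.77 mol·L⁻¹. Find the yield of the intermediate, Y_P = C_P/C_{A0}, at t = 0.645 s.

0.613

Solving the coupled first-order balances gives C_P(t) = [k₁/(k₂−k₁)]·C_{A0}·(e^(−k₁t) − e^(−k₂t)).
e^(−k₁t) = e^(−2.00×0.645) = e^(−1.290) = 0.2753; e^(−k₂t) = e^(−0.2832) = 0.7534.
C_P = 2.00×4.77/(0.439−2.00) × (0.2753−0.7534) = (-6.111)×(-0.4781) = 2.922 mol·L⁻¹.
Y_P = C_P/C_{A0} = 2.922/4.77 = 0.613.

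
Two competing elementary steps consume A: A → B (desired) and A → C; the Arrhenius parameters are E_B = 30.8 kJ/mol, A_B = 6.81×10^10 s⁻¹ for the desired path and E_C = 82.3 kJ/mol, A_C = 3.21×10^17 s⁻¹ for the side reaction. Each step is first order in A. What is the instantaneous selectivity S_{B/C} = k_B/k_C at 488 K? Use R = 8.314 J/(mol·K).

With equal orders, S_{B/C} = k_B/k_C = (A_B/A_C)·exp[(E_C−E_B)/(RT)].
(E_C−E_B)/(RT) = (82.3−30.8)×10³/(8.314×488) = 51500/4057 = 12.69.
k_B/k_C = (6.81×10^10/3.21×10^17)·exp(12.69) = 2.121×10^-7 × 3.256×10^5 = 0.0691.
Since E_B < E_C, lowering the temperature improves selectivity toward B.

0.0691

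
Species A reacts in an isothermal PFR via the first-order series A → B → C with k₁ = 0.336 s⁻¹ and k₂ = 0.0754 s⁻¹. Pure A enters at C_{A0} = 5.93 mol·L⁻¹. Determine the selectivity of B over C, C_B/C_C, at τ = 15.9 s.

0.625

The intermediate concentration in a first-order A→B→C sequence is C_B = k₁C_{A0}(e^(−k₁τ) − e^(−k₂τ))/(k₂−k₁).
e^(−k₁τ) = e^(−0.336×15.9) = e^(−5.342) = 0.004784; e^(−k₂τ) = e^(−1.199) = 0.3015.
C_B = 0.336×5.93/(0.0754−0.336) × (0.004784−0.3015) = (-7.646)×(-0.2968) = 2.269 mol·L⁻¹.
C_A = C_{A0}e^(−k₁τ) = 0.02837 mol·L⁻¹, so C_C = C_{A0}−C_A−C_B = 3.633 mol·L⁻¹; C_B/C_C = 0.625.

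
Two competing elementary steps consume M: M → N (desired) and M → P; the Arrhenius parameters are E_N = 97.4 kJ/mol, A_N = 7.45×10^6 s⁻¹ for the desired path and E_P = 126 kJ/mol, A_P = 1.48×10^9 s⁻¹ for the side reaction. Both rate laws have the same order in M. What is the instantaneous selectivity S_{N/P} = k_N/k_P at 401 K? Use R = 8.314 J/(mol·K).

26.8

With equal orders, S_{N/P} = k_N/k_P = (A_N/A_P)·exp[(E_P−E_N)/(RT)].
(E_P−E_N)/(RT) = (126−97.4)×10³/(8.314×401) = 28600/3334 = 8.579.
k_N/k_P = (7.45×10^6/1.48×10^9)·exp(8.579) = 0.005034 × 5316 = 26.8.
Since E_N < E_P, lowering the temperature improves selectivity toward N.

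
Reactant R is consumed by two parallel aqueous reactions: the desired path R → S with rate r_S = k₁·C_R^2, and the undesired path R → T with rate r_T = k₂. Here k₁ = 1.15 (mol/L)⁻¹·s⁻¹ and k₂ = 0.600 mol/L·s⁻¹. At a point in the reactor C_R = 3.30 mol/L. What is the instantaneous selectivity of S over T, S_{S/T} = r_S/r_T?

20.9

S_{S/T} = r_S/r_T = (k₁·C_R^2)/(k₂) = (k₁/k₂)·C_R^2.
= (1.15×3.300^2) / (0.600) = 12.52/0.6000 = 20.9.
Since the desired path is higher order in R, keeping C_R high (PFR or concentrated feed) favours S.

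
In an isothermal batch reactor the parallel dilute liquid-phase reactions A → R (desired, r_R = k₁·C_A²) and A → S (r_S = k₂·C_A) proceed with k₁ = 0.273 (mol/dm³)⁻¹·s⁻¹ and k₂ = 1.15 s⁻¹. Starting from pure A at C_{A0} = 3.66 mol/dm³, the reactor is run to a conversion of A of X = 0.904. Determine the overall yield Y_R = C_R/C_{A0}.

0.276

C_A = C_{A0}(1−X) = 0.3514 mol/dm³.
Along a PFR/batch, dC_S/dC_A = −r_S/(r_R+r_S) = −k₂/(k₂+k₁·C_A).
Integrating from C_{A0} to C_A: C_S = (1.15/0.273)·ln[(1.15+0.273·3.66)/(1.15+0.273·0.351)] = 4.212·ln(2.149/1.246) = 2.297 mol/dm³.
Then C_R = (C_{A0}−C_A) − C_S = 3.309 − 2.297 = 1.012 mol/dm³.
Y_R = C_R/C_{A0} = 1.012/3.66 = 0.276.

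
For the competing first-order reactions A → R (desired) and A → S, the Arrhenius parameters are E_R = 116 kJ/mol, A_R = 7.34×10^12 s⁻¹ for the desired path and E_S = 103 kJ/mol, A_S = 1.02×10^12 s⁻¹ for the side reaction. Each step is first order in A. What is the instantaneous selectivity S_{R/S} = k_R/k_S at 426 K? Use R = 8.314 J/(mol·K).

0.183

Since both paths have the same order in A, the concentration cancels and S_{R/S} = k_R/k_S = (A_R/A_S)·exp[(E_S−E_R)/(RT)].
(E_S−E_R)/(RT) = (103−116)×10³/(8.314×426) = -13000/3542 = -3.670.
k_R/k_S = (7.34×10^12/1.02×10^12)·exp(-3.670) = 7.196 × 0.02546 = 0.183.
Since E_R > E_S, raising the temperature improves selectivity toward R.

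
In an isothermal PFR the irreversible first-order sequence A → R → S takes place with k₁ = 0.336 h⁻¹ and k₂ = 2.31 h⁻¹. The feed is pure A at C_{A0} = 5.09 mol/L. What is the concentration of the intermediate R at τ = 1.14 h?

The intermediate concentration in a first-order A→B→C sequence is C_R = k₁C_{A0}(e^(−k₁τ) − e^(−k₂τ))/(k₂−k₁).
e^(−k₁τ) = e^(−0.336×1.14) = e^(−0.3830) = 0.6818; e^(−k₂τ) = e^(−2.633) = 0.07183.
C_R = 0.336×5.09/(2.31−0.336) × (0.6818−0.07183) = 0.8664×0.6100 = 0.5285 mol/L.

0.528 mol/L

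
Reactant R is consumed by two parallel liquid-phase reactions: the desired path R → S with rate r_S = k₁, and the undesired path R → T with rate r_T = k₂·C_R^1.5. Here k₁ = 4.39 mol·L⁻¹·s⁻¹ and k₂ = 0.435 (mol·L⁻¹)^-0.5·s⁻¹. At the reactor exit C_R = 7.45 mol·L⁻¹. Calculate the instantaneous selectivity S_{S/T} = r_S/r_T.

0.496

S_{S/T} = r_S/r_T = (k₁)/(k₂·C_R^1.5) = (k₁/k₂)·C_R^-1.5.
= (4.39) / (0.435×7.450^1.5) = 4.390/8.846 = 0.496.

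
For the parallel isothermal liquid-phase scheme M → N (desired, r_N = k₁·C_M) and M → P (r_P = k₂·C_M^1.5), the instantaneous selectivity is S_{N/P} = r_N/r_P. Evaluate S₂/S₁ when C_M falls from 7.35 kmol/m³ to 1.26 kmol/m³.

S_{N/P} = (k₁/k₂)·C_M^-0.5, so S₂/S₁ = (C_{M,2}/C_{M,1})^-0.5.
= (1.26/7.35)^(-0.5) = (0.1714)^(-0.5) = 2.42.

2.42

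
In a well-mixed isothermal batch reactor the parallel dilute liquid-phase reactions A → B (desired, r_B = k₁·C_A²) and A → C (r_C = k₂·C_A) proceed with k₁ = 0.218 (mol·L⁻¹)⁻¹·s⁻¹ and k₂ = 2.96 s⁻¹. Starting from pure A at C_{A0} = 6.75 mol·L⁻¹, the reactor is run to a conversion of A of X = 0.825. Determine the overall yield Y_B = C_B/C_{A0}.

C_A = C_{A0}(1−X) = 1.181 mol·L⁻¹.
Along a PFR/batch, dC_C/dC_A = −r_C/(r_B+r_C) = −k₂/(k₂+k₁·C_A).
Integrating from C_{A0} to C_A: C_C = (2.96/0.218)·ln[(2.96+0.218·6.75)/(2.96+0.218·1.18)] = 13.58·ln(4.431/3.218) = 4.347 mol·L⁻¹.
Then C_B = (C_{A0}−C_A) − C_C = 5.569 − 4.347 = 1.222 mol·L⁻¹.
Y_B = C_B/C_{A0} = 1.222/6.75 = 0.181.

0.181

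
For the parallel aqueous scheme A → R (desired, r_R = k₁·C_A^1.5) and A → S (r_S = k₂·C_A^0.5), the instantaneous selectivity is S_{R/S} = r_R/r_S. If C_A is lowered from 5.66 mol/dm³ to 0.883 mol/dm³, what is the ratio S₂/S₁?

0.156

S_{R/S} = (k₁/k₂)·C_A, so S₂/S₁ = (C_{A,2}/C_{A,1}).
= 0.883/5.66 = 0.156.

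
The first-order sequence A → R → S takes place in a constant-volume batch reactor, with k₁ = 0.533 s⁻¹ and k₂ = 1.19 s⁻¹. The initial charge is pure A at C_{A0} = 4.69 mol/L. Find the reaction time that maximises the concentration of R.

1.22 s

The intermediate peaks when r₁ = r₂, i.e. k₁e^(−k₁t) = k₂e^(−k₂t), giving t_opt = ln(k₂/k₁)/(k₂−k₁).
= ln(1.19/0.533)/(1.19−0.533) = ln(2.233)/0.6570 = 0.8032/0.6570 = 1.22 s.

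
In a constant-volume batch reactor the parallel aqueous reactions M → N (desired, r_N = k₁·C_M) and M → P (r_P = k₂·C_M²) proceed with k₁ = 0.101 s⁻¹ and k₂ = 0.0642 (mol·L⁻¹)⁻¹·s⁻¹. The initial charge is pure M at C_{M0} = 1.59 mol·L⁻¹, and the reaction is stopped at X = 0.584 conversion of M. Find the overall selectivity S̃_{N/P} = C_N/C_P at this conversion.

C_M = C_{M0}(1−X) = 0.6614 mol·L⁻¹.
Along a PFR/batch, dC_N/dC_M = −r_N/(r_N+r_P) = −k₁/(k₁+k₂·C_M).
Integrating from C_{M0} to C_M: C_N = (0.101/0.0642)·ln[(0.101+0.0642·1.59)/(0.101+0.0642·0.661)] = 1.573·ln(0.2031/0.1435) = 0.5467 mol·L⁻¹.
C_P = (C_{M0}−C_M)−C_N = 0.3819 mol·L⁻¹; S̃_{N/P} = 0.5467/0.3819 = 1.43.

1.43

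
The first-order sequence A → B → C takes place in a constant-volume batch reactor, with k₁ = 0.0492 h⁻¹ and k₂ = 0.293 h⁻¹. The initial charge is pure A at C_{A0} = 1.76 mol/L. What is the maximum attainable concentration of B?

0.206 mol/L

Evaluating C_B at t_opt = ln(k₂/k₁)/(k₂−k₁) gives C_{B,max}/C_{A0} = (k₁/k₂)^[k₂/(k₂−k₁)].
= (0.0492/0.293)^(0.293/(0.293−0.0492)) = (0.1679)^(1.202) = 0.1171.
C_{B,max} = 0.1171×1.76 = 0.206 mol/L.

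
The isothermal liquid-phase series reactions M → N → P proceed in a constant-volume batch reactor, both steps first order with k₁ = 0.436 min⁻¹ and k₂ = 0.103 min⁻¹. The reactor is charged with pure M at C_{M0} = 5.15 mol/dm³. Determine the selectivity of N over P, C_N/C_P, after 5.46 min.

The intermediate concentration in a first-order A→B→C sequence is C_N = k₁C_{M0}(e^(−k₁t) − e^(−k₂t))/(k₂−k₁).
e^(−k₁t) = e^(−0.436×5.46) = e^(−2.381) = 0.09250; e^(−k₂t) = e^(−0.5624) = 0.5699.
C_N = 0.436×5.15/(0.103−0.436) × (0.09250−0.5699) = (-6.743)×(-0.4774) = 3.219 mol/dm³.
C_M = C_{M0}e^(−k₁t) = 0.4764 mol/dm³, so C_P = C_{M0}−C_M−C_N = 1.455 mol/dm³; C_N/C_P = 2.21.

2.21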